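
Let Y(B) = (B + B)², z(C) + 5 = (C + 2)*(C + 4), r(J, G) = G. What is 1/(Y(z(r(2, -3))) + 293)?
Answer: 1/437 ≈ 0.0022883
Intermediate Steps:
z(C) = -5 + (2 + C)*(4 + C) (z(C) = -5 + (C + 2)*(C + 4) = -5 + (2 + C)*(4 + C))
Y(B) = 4*B² (Y(B) = (2*B)² = 4*B²)
1/(Y(z(r(2, -3))) + 293) = 1/(4*(3 + (-3)² + 6*(-3))² + 293) = 1/(4*(3 + 9 - 18)² + 293) = 1/(4*(-6)² + 293) = 1/(4*36 + 293) = 1/(144 + 293) = 1/437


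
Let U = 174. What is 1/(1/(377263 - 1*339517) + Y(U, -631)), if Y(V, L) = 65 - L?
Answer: 37746/26271217 ≈ 0.0014368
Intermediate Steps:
1/(1/(377263 - 1*339517) + Y(U, -631)) = 1/(1/(377263 - 1*339517) + (65 - 1*(-631))) = 1/(1/(377263 - 339517) + (65 + 631)) = 1/(1/37746 + 696) = 1/(26271217/37746) = 37746/26271217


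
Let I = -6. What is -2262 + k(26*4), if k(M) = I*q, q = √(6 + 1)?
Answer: -2262 - 6*√7 ≈ -2277.9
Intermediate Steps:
q = √7 ≈ 2.6458
k(M) = -6*√7
-2262 + k(26*4) = -2262 - 6*√7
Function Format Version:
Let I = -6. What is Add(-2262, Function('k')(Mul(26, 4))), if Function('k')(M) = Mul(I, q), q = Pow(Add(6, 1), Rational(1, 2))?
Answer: Add(-2262, Mul(-6, Pow(7, Rational(1, 2)))) ≈ -2277.9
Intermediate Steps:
q = Pow(7, Rational(1, 2)) ≈ 2.6458
Function('k')(M) = Mul(-6, Pow(7, Rational(1, 2)))
Add(-2262, Function('k')(Mul(26, 4))) = Add(-2262, Mul(-6, Pow(7, Rational(1, 2))))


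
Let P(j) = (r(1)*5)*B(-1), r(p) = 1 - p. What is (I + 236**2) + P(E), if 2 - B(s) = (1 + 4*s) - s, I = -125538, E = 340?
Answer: -69842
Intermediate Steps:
B(s) = 1 - 3*s (B(s) = 2 - ((1 + 4*s) - s) = 2 - (1 + 3*s) = 2 + (-1 - 3*s) = 1 - 3*s)
P(j) = 0 (P(j) = ((1 - 1*1)*5)*(1 - 3*(-1)) = ((1 - 1)*5)*(1 + 3) = (0*5)*4 = 0*4 = 0)
(I + 236**2) + P(E) = (-125538 + 236**2) + 0 = (-125538 + 55696) + 0 = -69842 + 0 = -69842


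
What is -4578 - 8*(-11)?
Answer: -4490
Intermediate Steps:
-4578 - 8*(-11) = -4578 - 1*(-88) = -4578 + 88 = -4490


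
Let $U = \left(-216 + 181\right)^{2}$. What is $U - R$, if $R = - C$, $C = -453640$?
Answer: $-452415$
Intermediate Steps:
$R = 453640$ ($R = \left(-1\right) \left(-453640\right) = 453640$)
$U = 1225$ ($U = \left(-35\right)^{2} = 1225$)
$U - R = 1225 - 453640 = -452415$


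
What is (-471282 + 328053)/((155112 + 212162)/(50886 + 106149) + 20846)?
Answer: -22491966015/3273918884 ≈ -6.8700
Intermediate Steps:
(-471282 + 328053)/((155112 + 212162)/(50886 + 106149) + 20846) = -143229/(367274/157035 + 20846) = -143229/3273918884/157035 = -143229*157035/3273918884 = -22491966015/3273918884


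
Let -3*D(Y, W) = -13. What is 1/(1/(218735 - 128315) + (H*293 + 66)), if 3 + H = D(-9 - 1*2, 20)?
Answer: 90420/41291801 ≈ 0.0021898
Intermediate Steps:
D(Y, W) = 13/3 (D(Y, W) = -⅓*(-13) = 13/3)
H = 4/3 (H = -3 + 13/3 = 4/3 ≈ 1.3333)
1/(1/(218735 - 128315) + (H*293 + 66)) = 1/(1/(218735 - 128315) + ((4/3)*293 + 66)) = 1/(1/90420 + (1172/3 + 66)) = 1/(1/90420 + 1370/3) = 1/(41291801/90420) = 90420/41291801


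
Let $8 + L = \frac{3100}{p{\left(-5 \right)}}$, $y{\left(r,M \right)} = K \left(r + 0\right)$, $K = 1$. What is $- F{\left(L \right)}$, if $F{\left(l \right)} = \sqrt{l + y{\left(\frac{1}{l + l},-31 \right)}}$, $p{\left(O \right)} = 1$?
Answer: $- \frac{\sqrt{29560956234}}{3092} \approx -55.606$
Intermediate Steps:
$y{\left(r,M \right)} = r$ ($y{\left(r,M \right)} = 1 \left(r + 0\right) = 1 r = r$)
$L = 3092$ ($L = -8 + \frac{3100}{1} = -8 + 3100 \cdot 1 = -8 + 3100 = 3092$)
$F{\left(l \right)} = \sqrt{l + \frac{1}{2 l}}$ ($F{\left(l \right)} = \sqrt{l + \frac{1}{l + l}} = \sqrt{l + \frac{1}{2 l}}$)
$- F{\left(L \right)} = - \frac{\sqrt{\frac{2}{3092} + 4 \cdot 3092}}{2} = - \frac{\sqrt{2 \cdot \frac{1}{3092} + 12368}}{2} = - \frac{\sqrt{\frac{1}{1546} + 12368}}{2} = - \frac{\sqrt{\frac{19120929}{1546}}}{2} = - \frac{\frac{1}{1546} \sqrt{29560956234}}{2} = - \frac{\sqrt{29560956234}}{3092}$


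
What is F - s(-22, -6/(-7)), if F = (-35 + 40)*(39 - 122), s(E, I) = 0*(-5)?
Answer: -415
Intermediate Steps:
s(E, I) = 0
F = -415 (F = 5*(-83) = -415)
F - s(-22, -6/(-7)) = -415 - 1*0 = -415 + 0 = -415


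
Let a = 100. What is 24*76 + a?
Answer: 1924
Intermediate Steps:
24*76 + a = 24*76 + 100 = 1824 + 100 = 1924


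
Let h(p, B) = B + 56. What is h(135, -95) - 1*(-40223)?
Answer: 40184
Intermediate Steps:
h(p, B) = 56 + B
h(135, -95) - 1*(-40223) = (56 - 95) - 1*(-40223) = -39 + 40223 = 40184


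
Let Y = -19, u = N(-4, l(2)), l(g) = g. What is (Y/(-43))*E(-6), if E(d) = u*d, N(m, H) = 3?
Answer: -342/43 ≈ -7.9535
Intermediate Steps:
u = 3
E(d) = 3*d
(Y/(-43))*E(-6) = (-19/(-43))*(3*(-6)) = -1/43*(-19)*(-18) = (19/43)*(-18) = -342/43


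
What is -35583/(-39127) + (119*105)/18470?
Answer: 229221975/144535138 ≈ 1.5859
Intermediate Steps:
-35583/(-39127) + (119*105)/18470 = -35583*(-1/39127) + 12495*(1/18470) = 35583/39127 + 2499/3694 = 229221975/144535138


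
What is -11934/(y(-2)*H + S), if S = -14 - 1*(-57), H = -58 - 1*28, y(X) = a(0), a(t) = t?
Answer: -11934/43 ≈ -277.53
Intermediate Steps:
y(X) = 0
H = -86 (H = -58 - 28 = -86)
S = 43 (S = -14 + 57 = 43)
-11934/(y(-2)*H + S) = -11934/(0*(-86) + 43) = -11934/(0 + 43) = -11934/43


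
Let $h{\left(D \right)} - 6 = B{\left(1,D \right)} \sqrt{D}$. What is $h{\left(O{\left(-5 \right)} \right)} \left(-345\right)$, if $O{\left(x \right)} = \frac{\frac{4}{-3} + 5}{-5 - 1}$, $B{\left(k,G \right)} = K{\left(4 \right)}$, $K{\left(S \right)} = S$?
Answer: $-2070 - 230 i \sqrt{22} \approx -2070.0 - 1078.8 i$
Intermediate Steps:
$B{\left(k,G \right)} = 4$
$O{\left(x \right)} = - \frac{11}{18}$ ($O{\left(x \right)} = \frac{4 \left(- \frac{1}{3}\right) + 5}{-6} = \left(- \frac{4}{3} + 5\right) \left(- \frac{1}{6}\right) = \frac{11}{3} \left(- \frac{1}{6}\right) = - \frac{11}{18}$)
$h{\left(D \right)} = 6 + 4 \sqrt{D}$
$h{\left(O{\left(-5 \right)} \right)} \left(-345\right) = \left(6 + 4 \sqrt{- \frac{11}{18}}\right) \left(-345\right) = \left(6 + 4 \frac{i \sqrt{22}}{6}\right) \left(-345\right) = \left(6 + \frac{2 i \sqrt{22}}{3}\right) \left(-345\right) = -2070 - 230 i \sqrt{22}$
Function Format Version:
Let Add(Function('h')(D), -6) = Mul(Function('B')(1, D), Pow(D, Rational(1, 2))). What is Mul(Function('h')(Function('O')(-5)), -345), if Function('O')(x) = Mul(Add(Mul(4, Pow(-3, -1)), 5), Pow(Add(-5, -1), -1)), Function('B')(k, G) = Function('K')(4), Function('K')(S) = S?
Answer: Add(-2070, Mul(-230, I, Pow(22, Rational(1, 2)))) ≈ Add(-2070.0, Mul(-1078.8, I))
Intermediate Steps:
Function('B')(k, G) = 4
Function('O')(x) = Rational(-11, 18) (Function('O')(x) = Mul(Add(Mul(4, Rational(-1, 3)), 5), Pow(-6, -1)) = Mul(Add(Rational(-4, 3), 5), Rational(-1, 6)) = Mul(Rational(11, 3), Rational(-1, 6)) = Rational(-11, 18))
Function('h')(D) = Add(6, Mul(4, Pow(D, Rational(1, 2))))
Mul(Function('h')(Function('O')(-5)), -345) = Mul(Add(6, Mul(4, Pow(Rational(-11, 18), Rational(1, 2)))), -345) = Mul(Add(6, Mul(4, Mul(Rational(1, 6), I, Pow(22, Rational(1, 2))))), -345) = Mul(Add(6, Mul(Rational(2, 3), I, Pow(22, Rational(1, 2)))), -345) = Add(-2070, Mul(-230, I, Pow(22, Rational(1, 2))))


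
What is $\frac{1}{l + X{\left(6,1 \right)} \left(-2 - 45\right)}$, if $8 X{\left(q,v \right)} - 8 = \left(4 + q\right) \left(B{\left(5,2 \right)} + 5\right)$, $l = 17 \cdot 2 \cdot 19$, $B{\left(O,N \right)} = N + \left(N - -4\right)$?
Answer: $- \frac{4}{659} \approx -0.0060698$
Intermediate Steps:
$B{\left(O,N \right)} = 4 + 2 N$ ($B{\left(O,N \right)} = N + \left(N + 4\right) = N + \left(4 + N\right) = 4 + 2 N$)
$l = 646$ ($l = 34 \cdot 19 = 646$)
$X{\left(q,v \right)} = \frac{15}{2} + \frac{13 q}{8}$ ($X{\left(q,v \right)} = 1 + \frac{\left(4 + q\right) \left(\left(4 + 2 \cdot 2\right) + 5\right)}{8} = 1 + \frac{\left(4 + q\right) \left(\left(4 + 4\right) + 5\right)}{8} = 1 + \frac{\left(4 + q\right) \left(8 + 5\right)}{8} = 1 + \frac{\left(4 + q\right) 13}{8} = 1 + \frac{52 + 13 q}{8} = 1 + \left(\frac{13}{2} + \frac{13 q}{8}\right) = \frac{15}{2} + \frac{13 q}{8}$)
$\frac{1}{l + X{\left(6,1 \right)} \left(-2 - 45\right)} = \frac{1}{646 + \left(\frac{15}{2} + \frac{13}{8} \cdot 6\right) \left(-2 - 45\right)} = \frac{1}{646 + \left(\frac{15}{2} + \frac{39}{4}\right) \left(-47\right)} = \frac{1}{646 + \frac{69}{4} \left(-47\right)} = \frac{1}{646 - \frac{3243}{4}} = \frac{1}{- \frac{659}{4}} = - \frac{4}{659}$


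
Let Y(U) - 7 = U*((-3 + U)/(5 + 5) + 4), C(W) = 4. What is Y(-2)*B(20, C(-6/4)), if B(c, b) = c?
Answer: 0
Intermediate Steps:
Y(U) = 7 + U*(37/10 + U/10) (Y(U) = 7 + U*((-3 + U)/(5 + 5) + 4) = 7 + U*((-3 + U)/10 + 4) = 7 + U*((-3 + U)*(1/10) + 4) = 7 + U*((-3/10 + U/10) + 4) = 7 + U*(37/10 + U/10))
Y(-2)*B(20, C(-6/4)) = (7 + (1/10)*(-2)**2 + (37/10)*(-2))*20 = (7 + (1/10)*4 - 37/5)*20 = (7 + 2/5 - 37/5)*20 = 0*20 = 0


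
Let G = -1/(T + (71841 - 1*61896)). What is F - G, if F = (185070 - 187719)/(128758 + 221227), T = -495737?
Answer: -1287212993/170019913120 ≈ -0.0075710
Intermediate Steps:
F = -2649/349985 ≈ -0.0075689
G = 1/485792 (G = -1/(-495737 + (71841 - 1*61896)) = -1/(-495737 + (71841 - 61896)) = -1/(-495737 + 9945) = -1/(-485792) = -1*(-1/485792) = 1/485792 ≈ 2.0585e-6)
F - G = -2649/349985 - 1*1/485792 = -2649/349985 - 1/485792 = -1287212993/170019913120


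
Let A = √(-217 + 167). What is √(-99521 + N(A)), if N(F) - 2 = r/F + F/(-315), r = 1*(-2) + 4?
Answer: √(-1097196975 - 2380*I*√2)/105 ≈ 0.00048387 - 315.47*I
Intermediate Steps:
A = 5*I*√2 (A = √(-50) = 5*I*√2 ≈ 7.0711*I)
r = 2 (r = -2 + 4 = 2)
N(F) = 2 + 2/F - F/315 (N(F) = 2 + (2/F + F/(-315)) = 2 + (2/F + F*(-1/315)) = 2 + (2/F - F/315) = 2 + 2/F - F/315)
√(-99521 + N(A)) = √(-99521 + (2 + 2/((5*I*√2)) - I*√2/63)) = √(-99521 + (2 + 2*(-I*√2/10) - I*√2/63)) = √(-99521 + (2 - I*√2/5 - I*√2/63)) = √(-99521 + (2 - 68*I*√2/315)) = √(-99519 - 68*I*√2/315)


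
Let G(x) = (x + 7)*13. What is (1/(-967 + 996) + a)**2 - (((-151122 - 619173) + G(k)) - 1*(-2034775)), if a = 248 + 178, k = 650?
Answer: -917964636/841 ≈ -1.0915e+6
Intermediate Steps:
a = 426
G(x) = 91 + 13*x (G(x) = (7 + x)*13 = 91 + 13*x)
(1/(-967 + 996) + a)**2 - (((-151122 - 619173) + G(k)) - 1*(-2034775)) = (1/(-967 + 996) + 426)**2 - (((-151122 - 619173) + (91 + 13*650)) - 1*(-2034775)) = (1/29 + 426)**2 - ((-770295 + (91 + 8450)) + 2034775) = (1/29 + 426)**2 - ((-770295 + 8541) + 2034775) = (12355/29)**2 - (-761754 + 2034775) = 152646025/841 - 1*1273021 = 152646025/841 - 1273021 = -917964636/841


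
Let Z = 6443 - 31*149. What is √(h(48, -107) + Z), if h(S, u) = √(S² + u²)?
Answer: √(1824 + √13753) ≈ 44.060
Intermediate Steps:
Z = 1824 (Z = 6443 - 1*4619 = 6443 - 4619 = 1824)
√(h(48, -107) + Z) = √(√(48² + (-107)²) + 1824) = √(√(2304 + 11449) + 1824) = √(√13753 + 1824) = √(1824 + √13753)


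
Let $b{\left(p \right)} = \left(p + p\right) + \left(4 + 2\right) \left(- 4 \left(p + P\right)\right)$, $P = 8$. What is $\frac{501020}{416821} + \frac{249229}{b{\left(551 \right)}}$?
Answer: $- \frac{97714320729}{5132733794} \approx -19.037$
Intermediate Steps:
$b{\left(p \right)} = -192 - 22 p$ ($b{\left(p \right)} = \left(p + p\right) + \left(4 + 2\right) \left(- 4 \left(p + 8\right)\right) = 2 p + 6 \left(- 4 \left(8 + p\right)\right) = 2 p + 6 \left(-32 - 4 p\right) = 2 p - \left(192 + 24 p\right) = -192 - 22 p$)
$\frac{501020}{416821} + \frac{249229}{b{\left(551 \right)}} = \frac{501020}{416821} + \frac{249229}{-192 - 12122} = 501020 \cdot \frac{1}{416821} + \frac{249229}{-192 - 12122} = \frac{501020}{416821} + \frac{249229}{-12314} = \frac{501020}{416821} + 249229 \left(- \frac{1}{12314}\right) = \frac{501020}{416821} - \frac{249229}{12314} = - \frac{97714320729}{5132733794}$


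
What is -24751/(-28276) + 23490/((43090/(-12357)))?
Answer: -820649291609/121841284 ≈ -6735.4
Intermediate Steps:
-24751/(-28276) + 23490/((43090/(-12357))) = -24751*(-1/28276) + 23490/((43090*(-1/12357))) = 24751/28276 + 23490/(-43090/12357) = 24751/28276 + 23490*(-12357/43090) = 24751/28276 - 29026593/4309 = -820649291609/121841284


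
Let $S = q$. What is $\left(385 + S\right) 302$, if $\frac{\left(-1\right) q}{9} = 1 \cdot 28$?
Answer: $40166$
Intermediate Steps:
$q = -252$ ($q = - 9 \cdot 1 \cdot 28 = \left(-9\right) 28 = -252$)
$S = -252$
$\left(385 + S\right) 302 = \left(385 - 252\right) 302 = 133 \cdot 302 = 40166$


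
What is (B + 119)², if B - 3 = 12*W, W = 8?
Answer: 47524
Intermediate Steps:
B = 99 (B = 3 + 12*8 = 3 + 96 = 99)
(B + 119)² = (99 + 119)² = 218² = 47524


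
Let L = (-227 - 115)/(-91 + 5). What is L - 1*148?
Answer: -6193/43 ≈ -144.02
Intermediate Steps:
L = 171/43 (L = -342/(-86) = -342*(-1/86) = 171/43 ≈ 3.9767)
L - 1*148 = 171/43 - 1*148 = 171/43 - 148 = -6193/43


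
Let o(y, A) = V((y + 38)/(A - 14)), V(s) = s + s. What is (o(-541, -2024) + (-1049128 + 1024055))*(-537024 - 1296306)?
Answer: 46839535503720/1019 ≈ 4.5966e+10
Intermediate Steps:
V(s) = 2*s
o(y, A) = 2*(38 + y)/(-14 + A) (o(y, A) = 2*((y + 38)/(A - 14)) = 2*((38 + y)/(-14 + A)) = 2*(38 + y)/(-14 + A))
(o(-541, -2024) + (-1049128 + 1024055))*(-537024 - 1296306) = (2*(38 - 541)/(-14 - 2024) + (-1049128 + 1024055))*(-537024 - 1296306) = (2*(-503)/(-2038) - 25073)*(-1833330) = (2*(-1/2038)*(-503) - 25073)*(-1833330) = (503/1019 - 25073)*(-1833330) = -25548884/1019*(-1833330) = 46839535503720/1019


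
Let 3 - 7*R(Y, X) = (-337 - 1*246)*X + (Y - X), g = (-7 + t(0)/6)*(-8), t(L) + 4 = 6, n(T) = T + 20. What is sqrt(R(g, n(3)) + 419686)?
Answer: sqrt(3794379)/3 ≈ 649.31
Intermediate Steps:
n(T) = 20 + T
t(L) = 2 (t(L) = -4 + 6 = 2)
g = 160/3 (g = (-7 + 2/6)*(-8) = (-7 + 2*(1/6))*(-8) = (-7 + 1/3)*(-8) = -20/3*(-8) = 160/3 ≈ 53.333)
R(Y, X) = 3/7 - Y/7 + 584*X/7 (R(Y, X) = 3/7 - ((-337 - 1*246)*X + (Y - X))/7 = 3/7 - ((-337 - 246)*X + (Y - X))/7 = 3/7 - (-583*X + (Y - X))/7 = 3/7 - (Y - 584*X)/7 = 3/7 + (-Y/7 + 584*X/7) = 3/7 - Y/7 + 584*X/7)
sqrt(R(g, n(3)) + 419686) = sqrt((3/7 - 1/7*160/3 + 584*(20 + 3)/7) + 419686) = sqrt((3/7 - 160/21 + (584/7)*23) + 419686) = sqrt((3/7 - 160/21 + 13432/7) + 419686) = sqrt(5735/3 + 419686) = sqrt(1264793/3) = sqrt(3794379)/3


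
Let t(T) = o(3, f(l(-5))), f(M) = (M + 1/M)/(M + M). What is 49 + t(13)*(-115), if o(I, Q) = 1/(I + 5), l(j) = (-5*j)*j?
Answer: 277/8 ≈ 34.625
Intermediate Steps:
l(j) = -5*j²
f(M) = (M + 1/M)/(2*M) (f(M) = (M + 1/M)/((2*M)) = (M + 1/M)*(1/(2*M)) = (M + 1/M)/(2*M))
o(I, Q) = 1/(5 + I)
t(T) = ⅛ (t(T) = 1/(5 + 3) = 1/8 = ⅛)
49 + t(13)*(-115) = 49 + (⅛)*(-115) = 49 - 115/8 = 277/8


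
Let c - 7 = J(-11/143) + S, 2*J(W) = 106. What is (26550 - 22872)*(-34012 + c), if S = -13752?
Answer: -175455312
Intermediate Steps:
J(W) = 53 (J(W) = (1/2)*106 = 53)
c = -13692 (c = 7 + (53 - 13752) = 7 - 13699 = -13692)
(26550 - 22872)*(-34012 + c) = (26550 - 22872)*(-34012 - 13692) = 3678*(-47704) = -175455312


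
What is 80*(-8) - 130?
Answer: -770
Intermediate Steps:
80*(-8) - 130 = -640 - 130 = -770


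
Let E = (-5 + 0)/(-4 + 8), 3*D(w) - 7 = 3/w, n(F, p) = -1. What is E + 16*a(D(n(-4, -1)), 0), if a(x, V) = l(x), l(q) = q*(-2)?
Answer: -527/12 ≈ -43.917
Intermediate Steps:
D(w) = 7/3 + 1/w (D(w) = 7/3 + (3/w)/3 = 7/3 + 1/w)
E = -5/4 ≈ -1.2500
l(q) = -2*q
a(x, V) = -2*x
E + 16*a(D(n(-4, -1)), 0) = -5/4 + 16*(-2*(7/3 + 1/(-1))) = -5/4 + 16*(-2*(7/3 - 1)) = -5/4 + 16*(-2*4/3) = -5/4 + 16*(-8/3) = -5/4 - 128/3 = -527/12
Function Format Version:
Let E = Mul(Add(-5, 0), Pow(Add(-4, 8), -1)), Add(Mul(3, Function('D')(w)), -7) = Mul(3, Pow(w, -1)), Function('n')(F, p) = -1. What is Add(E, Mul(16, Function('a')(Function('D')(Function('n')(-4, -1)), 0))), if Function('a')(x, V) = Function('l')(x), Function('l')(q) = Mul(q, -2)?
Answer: Rational(-527, 12) ≈ -43.917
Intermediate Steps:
Function('D')(w) = Add(Rational(7, 3), Pow(w, -1)) (Function('D')(w) = Add(Rational(7, 3), Mul(Rational(1, 3), Mul(3, Pow(w, -1)))) = Add(Rational(7, 3), Pow(w, -1)))
E = Rational(-5, 4) (E = Mul(-5, Pow(4, -1)) = Mul(-5, Rational(1, 4)) = Rational(-5, 4) ≈ -1.2500)
Function('l')(q) = Mul(-2, q)
Function('a')(x, V) = Mul(-2, x)
Add(E, Mul(16, Function('a')(Function('D')(Function('n')(-4, -1)), 0))) = Add(Rational(-5, 4), Mul(16, Mul(-2, Add(Rational(7, 3), Pow(-1, -1))))) = Add(Rational(-5, 4), Mul(16, Mul(-2, Add(Rational(7, 3), -1)))) = Add(Rational(-5, 4), Mul(16, Mul(-2, Rational(4, 3)))) = Add(Rational(-5, 4), Mul(16, Rational(-8, 3))) = Add(Rational(-5, 4), Rational(-128, 3)) = Rational(-527, 12)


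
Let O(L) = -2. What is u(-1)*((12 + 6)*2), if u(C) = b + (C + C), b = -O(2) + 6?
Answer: 216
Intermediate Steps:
b = 8 (b = -1*(-2) + 6 = 2 + 6 = 8)
u(C) = 8 + 2*C (u(C) = 8 + (C + C) = 8 + 2*C)
u(-1)*((12 + 6)*2) = (8 + 2*(-1))*((12 + 6)*2) = (8 - 2)*(18*2) = 6*36 = 216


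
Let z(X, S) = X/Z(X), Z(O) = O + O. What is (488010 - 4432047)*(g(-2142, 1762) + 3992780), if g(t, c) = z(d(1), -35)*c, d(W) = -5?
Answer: -15751146749457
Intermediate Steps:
Z(O) = 2*O
z(X, S) = ½ (z(X, S) = X/((2*X)) = X*(1/(2*X)) = ½)
g(t, c) = c/2
(488010 - 4432047)*(g(-2142, 1762) + 3992780) = (488010 - 4432047)*((½)*1762 + 3992780) = -3944037*(881 + 3992780) = -3944037*3993661 = -15751146749457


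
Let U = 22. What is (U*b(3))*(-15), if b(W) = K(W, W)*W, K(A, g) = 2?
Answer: -1980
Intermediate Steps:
b(W) = 2*W
(U*b(3))*(-15) = (22*(2*3))*(-15) = (22*6)*(-15) = 132*(-15) = -1980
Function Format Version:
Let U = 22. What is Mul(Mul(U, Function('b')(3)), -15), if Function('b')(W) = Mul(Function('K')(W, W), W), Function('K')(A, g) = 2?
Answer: -1980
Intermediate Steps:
Function('b')(W) = Mul(2, W)
Mul(Mul(U, Function('b')(3)), -15) = Mul(Mul(22, Mul(2, 3)), -15) = Mul(Mul(22, 6), -15) = Mul(132, -15) = -1980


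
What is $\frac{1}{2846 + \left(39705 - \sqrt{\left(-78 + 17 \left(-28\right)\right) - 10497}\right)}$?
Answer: $\frac{42551}{1810598652} + \frac{i \sqrt{11051}}{1810598652} \approx 2.3501 \cdot 10^{-5} + 5.806 \cdot 10^{-8} i$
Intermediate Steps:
$\frac{1}{2846 + \left(39705 - \sqrt{\left(-78 + 17 \left(-28\right)\right) - 10497}\right)} = \frac{1}{2846 + \left(39705 - \sqrt{\left(-78 - 476\right) - 10497}\right)} = \frac{1}{2846 + \left(39705 - \sqrt{-554 - 10497}\right)} = \frac{1}{2846 + \left(39705 - \sqrt{-11051}\right)} = \frac{1}{2846 + \left(39705 - i \sqrt{11051}\right)} = \frac{1}{42551 - i \sqrt{11051}}$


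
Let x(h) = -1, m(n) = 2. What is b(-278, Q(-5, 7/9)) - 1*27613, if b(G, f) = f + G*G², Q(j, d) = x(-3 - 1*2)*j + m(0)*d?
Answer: -193613026/9 ≈ -2.1513e+7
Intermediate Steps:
Q(j, d) = -j + 2*d
b(G, f) = f + G³
b(-278, Q(-5, 7/9)) - 1*27613 = ((-1*(-5) + 2*(7/9)) + (-278)³) - 1*27613 = ((5 + 2*(7*(⅑))) - 21484952) - 27613 = ((5 + 2*(7/9)) - 21484952) - 27613 = ((5 + 14/9) - 21484952) - 27613 = (59/9 - 21484952) - 27613 = -193364509/9 - 27613 = -193613026/9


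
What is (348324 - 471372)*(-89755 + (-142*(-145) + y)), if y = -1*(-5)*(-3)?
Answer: 8512460640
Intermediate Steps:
y = -15 (y = 5*(-3) = -15)
(348324 - 471372)*(-89755 + (-142*(-145) + y)) = (348324 - 471372)*(-89755 + (-142*(-145) - 15)) = -123048*(-89755 + (20590 - 15)) = -123048*(-89755 + 20575) = -123048*(-69180) = 8512460640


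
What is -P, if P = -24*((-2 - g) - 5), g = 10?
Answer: -408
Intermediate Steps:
P = 408 (P = -24*((-2 - 1*10) - 5) = -24*((-2 - 10) - 5) = -24*(-12 - 5) = -24*(-17) = 408)
-P = -1*408 = -408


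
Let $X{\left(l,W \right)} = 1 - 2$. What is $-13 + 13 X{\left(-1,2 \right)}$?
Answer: $-26$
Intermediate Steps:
$X{\left(l,W \right)} = -1$
$-13 + 13 X{\left(-1,2 \right)} = -13 + 13 \left(-1\right) = -13 - 13 = -26$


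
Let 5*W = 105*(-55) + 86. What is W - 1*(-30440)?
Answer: 146511/5 ≈ 29302.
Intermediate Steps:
W = -5689/5 (W = (105*(-55) + 86)/5 = (-5775 + 86)/5 = (1/5)*(-5689) = -5689/5 ≈ -1137.8)
W - 1*(-30440) = -5689/5 - 1*(-30440) = -5689/5 + 30440 = 146511/5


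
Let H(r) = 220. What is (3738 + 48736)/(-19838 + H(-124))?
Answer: -26237/9809 ≈ -2.6748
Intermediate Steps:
(3738 + 48736)/(-19838 + H(-124)) = (3738 + 48736)/(-19838 + 220) = 52474/(-19618) = 52474*(-1/19618) = -26237/9809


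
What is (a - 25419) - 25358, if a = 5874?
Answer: -44903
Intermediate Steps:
(a - 25419) - 25358 = (5874 - 25419) - 25358 = -19545 - 25358 = -44903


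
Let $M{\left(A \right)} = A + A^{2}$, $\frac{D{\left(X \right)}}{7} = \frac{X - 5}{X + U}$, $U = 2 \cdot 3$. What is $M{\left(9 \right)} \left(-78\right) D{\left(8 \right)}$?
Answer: $-10530$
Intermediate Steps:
$U = 6$
$D{\left(X \right)} = \frac{7 \left(-5 + X\right)}{6 + X}$ ($D{\left(X \right)} = 7 \frac{X - 5}{X + 6} = 7 \frac{-5 + X}{6 + X} = \frac{7 \left(-5 + X\right)}{6 + X}$)
$M{\left(9 \right)} \left(-78\right) D{\left(8 \right)} = 9 \left(1 + 9\right) \left(-78\right) \frac{7 \left(-5 + 8\right)}{6 + 8} = 9 \cdot 10 \left(-78\right) 7 \cdot \frac{1}{14} \cdot 3 = 90 \left(-78\right) 7 \cdot \frac{1}{14} \cdot 3 = \left(-7020\right) \frac{3}{2} = -10530$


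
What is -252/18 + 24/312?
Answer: -181/13 ≈ -13.923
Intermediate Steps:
-252/18 + 24/312 = -252*1/18 + 24*(1/312) = -14 + 1/13 = -181/13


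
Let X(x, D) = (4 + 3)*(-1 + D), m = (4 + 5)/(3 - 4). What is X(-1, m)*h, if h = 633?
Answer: -44310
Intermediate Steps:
m = -9 (m = 9/(-1) = 9*(-1) = -9)
X(x, D) = -7 + 7*D (X(x, D) = 7*(-1 + D) = -7 + 7*D)
X(-1, m)*h = (-7 + 7*(-9))*633 = (-7 - 63)*633 = -70*633 = -44310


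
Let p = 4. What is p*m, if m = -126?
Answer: -504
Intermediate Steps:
p*m = 4*(-126) = -504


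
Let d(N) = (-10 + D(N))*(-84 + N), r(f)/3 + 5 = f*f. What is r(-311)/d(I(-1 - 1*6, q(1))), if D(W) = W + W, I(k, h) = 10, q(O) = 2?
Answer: -72537/185 ≈ -392.09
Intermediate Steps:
r(f) = -15 + 3*f² (r(f) = -15 + 3*(f*f) = -15 + 3*f²)
D(W) = 2*W
d(N) = (-84 + N)*(-10 + 2*N) (d(N) = (-10 + 2*N)*(-84 + N) = (-84 + N)*(-10 + 2*N))
r(-311)/d(I(-1 - 1*6, q(1))) = (-15 + 3*(-311)²)/(840 - 178*10 + 2*10²) = (-15 + 3*96721)/(840 - 1780 + 2*100) = (-15 + 290163)/(840 - 1780 + 200) = 290148/(-740) = 290148*(-1/740) = -72537/185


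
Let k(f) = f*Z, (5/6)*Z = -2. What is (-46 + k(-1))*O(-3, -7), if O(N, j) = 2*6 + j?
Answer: -218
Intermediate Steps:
Z = -12/5 (Z = (6/5)*(-2) = -12/5 ≈ -2.4000)
O(N, j) = 12 + j
k(f) = -12*f/5 (k(f) = f*(-12/5) = -12*f/5)
(-46 + k(-1))*O(-3, -7) = (-46 - 12/5*(-1))*(12 - 7) = (-46 + 12/5)*5 = -218/5*5 = -218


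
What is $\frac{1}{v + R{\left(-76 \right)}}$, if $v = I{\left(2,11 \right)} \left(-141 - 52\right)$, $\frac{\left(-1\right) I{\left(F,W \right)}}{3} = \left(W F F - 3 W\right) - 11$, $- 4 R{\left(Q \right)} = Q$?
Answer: $\frac{1}{19} \approx 0.052632$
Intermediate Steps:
$R{\left(Q \right)} = - \frac{Q}{4}$
$I{\left(F,W \right)} = 33 + 9 W - 3 W F^{2}$ ($I{\left(F,W \right)} = - 3 \left(\left(W F F - 3 W\right) - 11\right) = - 3 \left(\left(F W F - 3 W\right) - 11\right) = - 3 \left(\left(W F^{2} - 3 W\right) - 11\right) = - 3 \left(\left(- 3 W + W F^{2}\right) - 11\right) = - 3 \left(-11 - 3 W + W F^{2}\right) = 33 + 9 W - 3 W F^{2}$)
$v = 0$ ($v = \left(33 + 9 \cdot 11 - 33 \cdot 2^{2}\right) \left(-141 - 52\right) = \left(33 + 99 - 33 \cdot 4\right) \left(-193\right) = \left(33 + 99 - 132\right) \left(-193\right) = 0 \left(-193\right) = 0$)
$\frac{1}{v + R{\left(-76 \right)}} = \frac{1}{0 - -19} = \frac{1}{0 + 19} = \frac{1}{19}$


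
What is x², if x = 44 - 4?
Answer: 1600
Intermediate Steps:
x = 40
x² = 40² = 1600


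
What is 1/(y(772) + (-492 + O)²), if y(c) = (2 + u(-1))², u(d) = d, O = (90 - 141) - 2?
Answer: 1/297026 ≈ 3.3667e-6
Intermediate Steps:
O = -53 (O = -51 - 2 = -53)
y(c) = 1 (y(c) = (2 - 1)² = 1² = 1)
1/(y(772) + (-492 + O)²) = 1/(1 + (-492 - 53)²) = 1/(1 + (-545)²) = 1/(1 + 297025) = 1/297026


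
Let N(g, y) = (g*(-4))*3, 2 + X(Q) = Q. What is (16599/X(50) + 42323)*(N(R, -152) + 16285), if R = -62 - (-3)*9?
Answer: 11404520205/16 ≈ 7.1278e+8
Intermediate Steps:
X(Q) = -2 + Q
R = -35 (R = -62 - 1*(-27) = -62 + 27 = -35)
N(g, y) = -12*g (N(g, y) = -4*g*3 = -12*g)
(16599/X(50) + 42323)*(N(R, -152) + 16285) = (16599/(-2 + 50) + 42323)*(-12*(-35) + 16285) = (16599/48 + 42323)*(420 + 16285) = (16599*(1/48) + 42323)*16705 = (5533/16 + 42323)*16705 = (682701/16)*16705 = 11404520205/16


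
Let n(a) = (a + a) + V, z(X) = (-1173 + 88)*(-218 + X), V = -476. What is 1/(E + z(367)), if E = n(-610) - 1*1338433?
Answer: -1/1501794 ≈ -6.6587e-7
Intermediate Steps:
z(X) = 236530 - 1085*X (z(X) = -1085*(-218 + X) = 236530 - 1085*X)
n(a) = -476 + 2*a (n(a) = (a + a) - 476 = 2*a - 476 = -476 + 2*a)
E = -1340129 (E = (-476 + 2*(-610)) - 1*1338433 = (-476 - 1220) - 1338433 = -1696 - 1338433 = -1340129)
1/(E + z(367)) = 1/(-1340129 + (236530 - 1085*367)) = 1/(-1340129 + (236530 - 398195)) = 1/(-1340129 - 161665) = 1/(-1501794) = -1/1501794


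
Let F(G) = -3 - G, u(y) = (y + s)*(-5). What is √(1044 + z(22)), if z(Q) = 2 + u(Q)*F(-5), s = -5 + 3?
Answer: 3*√94 ≈ 29.086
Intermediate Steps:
s = -2
u(y) = 10 - 5*y (u(y) = (y - 2)*(-5) = (-2 + y)*(-5) = 10 - 5*y)
z(Q) = 22 - 10*Q (z(Q) = 2 + (10 - 5*Q)*(-3 - 1*(-5)) = 2 + (10 - 5*Q)*(-3 + 5) = 2 + (10 - 5*Q)*2 = 2 + (20 - 10*Q) = 22 - 10*Q)
√(1044 + z(22)) = √(1044 + (22 - 10*22)) = √(1044 + (22 - 220)) = √(1044 - 198) = √846 = 3*√94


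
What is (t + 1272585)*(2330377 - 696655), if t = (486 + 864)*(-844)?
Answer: 217587264570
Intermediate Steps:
t = -1139400 (t = 1350*(-844) = -1139400)
(t + 1272585)*(2330377 - 696655) = (-1139400 + 1272585)*(2330377 - 696655) = 133185*1633722 = 217587264570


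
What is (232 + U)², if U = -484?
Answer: 63504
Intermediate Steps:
(232 + U)² = (232 - 484)² = (-252)² = 63504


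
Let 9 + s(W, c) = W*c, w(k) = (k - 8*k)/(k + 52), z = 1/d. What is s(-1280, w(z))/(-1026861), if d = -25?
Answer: 20651/1333892439 ≈ 1.5482e-5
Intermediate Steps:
z = -1/25 (z = 1/(-25) = -1/25 ≈ -0.040000)
w(k) = -7*k/(52 + k) (w(k) = (-7*k)/(52 + k) = -7*k/(52 + k))
s(W, c) = -9 + W*c
s(-1280, w(z))/(-1026861) = (-9 - (-8960)*(-1)/(25*(52 - 1/25)))/(-1026861) = (-9 - (-8960)*(-1)/(25*1299/25))*(-1/1026861) = (-9 - (-8960)*(-1)*25/(25*1299))*(-1/1026861) = (-9 - 1280*7/1299)*(-1/1026861) = (-9 - 8960/1299)*(-1/1026861) = -20651/1299*(-1/1026861) = 20651/1333892439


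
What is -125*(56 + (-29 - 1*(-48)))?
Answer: -9375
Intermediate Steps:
-125*(56 + (-29 - 1*(-48))) = -125*(56 + (-29 + 48)) = -125*(56 + 19) = -125*75 = -9375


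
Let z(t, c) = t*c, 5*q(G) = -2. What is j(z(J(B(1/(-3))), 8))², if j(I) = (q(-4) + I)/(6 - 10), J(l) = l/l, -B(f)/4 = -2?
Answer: 361/100 ≈ 3.6100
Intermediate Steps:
B(f) = 8 (B(f) = -4*(-2) = 8)
q(G) = -⅖ (q(G) = (⅕)*(-2) = -⅖)
J(l) = 1
z(t, c) = c*t
j(I) = ⅒ - I/4 (j(I) = (-⅖ + I)/(6 - 10) = (-⅖ + I)/(-4) = (-⅖ + I)*(-¼) = ⅒ - I/4)
j(z(J(B(1/(-3))), 8))² = (⅒ - 2)² = (-19/10)² = 361/100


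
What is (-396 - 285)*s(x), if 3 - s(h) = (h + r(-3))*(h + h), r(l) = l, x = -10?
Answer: 175017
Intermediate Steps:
s(h) = 3 - 2*h*(-3 + h) (s(h) = 3 - (h - 3)*(h + h) = 3 - (-3 + h)*2*h = 3 - 2*h*(-3 + h))
(-396 - 285)*s(x) = (-396 - 285)*(3 - 2*(-10)² + 6*(-10)) = -681*(3 - 2*100 - 60) = -681*(3 - 200 - 60) = -681*(-257) = 175017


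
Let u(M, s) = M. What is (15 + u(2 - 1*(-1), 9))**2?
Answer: 324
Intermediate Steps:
(15 + u(2 - 1*(-1), 9))**2 = (15 + (2 - 1*(-1)))**2 = (15 + (2 + 1))**2 = (15 + 3)**2 = 18**2 = 324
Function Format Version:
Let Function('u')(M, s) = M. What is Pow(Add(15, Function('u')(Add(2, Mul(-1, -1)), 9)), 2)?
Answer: 324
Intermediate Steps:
Pow(Add(15, Function('u')(Add(2, Mul(-1, -1)), 9)), 2) = Pow(Add(15, Add(2, Mul(-1, -1))), 2) = Pow(Add(15, Add(2, 1)), 2) = Pow(Add(15, 3), 2) = Pow(18, 2) = 324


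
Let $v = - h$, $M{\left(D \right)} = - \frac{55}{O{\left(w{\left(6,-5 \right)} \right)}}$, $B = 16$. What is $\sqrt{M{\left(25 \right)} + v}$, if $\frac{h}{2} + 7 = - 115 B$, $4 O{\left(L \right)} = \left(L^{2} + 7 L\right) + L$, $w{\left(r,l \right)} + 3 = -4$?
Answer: $\frac{\sqrt{182546}}{7} \approx 61.036$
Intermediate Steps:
$w{\left(r,l \right)} = -7$ ($w{\left(r,l \right)} = -3 - 4 = -7$)
$O{\left(L \right)} = 2 L + \frac{L^{2}}{4}$ ($O{\left(L \right)} = \frac{\left(L^{2} + 7 L\right) + L}{4} = \frac{L^{2} + 8 L}{4} = 2 L + \frac{L^{2}}{4}$)
$M{\left(D \right)} = \frac{220}{7}$ ($M{\left(D \right)} = - \frac{55}{\frac{1}{4} \left(-7\right) \left(8 - 7\right)} = - \frac{55}{\frac{1}{4} \left(-7\right) 1} = - \frac{55}{- \frac{7}{4}} = \left(-55\right) \left(- \frac{4}{7}\right) = \frac{220}{7}$)
$h = -3694$ ($h = -14 + 2 \left(\left(-115\right) 16\right) = -14 + 2 \left(-1840\right) = -14 - 3680 = -3694$)
$v = 3694$ ($v = \left(-1\right) \left(-3694\right) = 3694$)
$\sqrt{M{\left(25 \right)} + v} = \sqrt{\frac{220}{7} + 3694} = \sqrt{\frac{26078}{7}} = \frac{\sqrt{182546}}{7}$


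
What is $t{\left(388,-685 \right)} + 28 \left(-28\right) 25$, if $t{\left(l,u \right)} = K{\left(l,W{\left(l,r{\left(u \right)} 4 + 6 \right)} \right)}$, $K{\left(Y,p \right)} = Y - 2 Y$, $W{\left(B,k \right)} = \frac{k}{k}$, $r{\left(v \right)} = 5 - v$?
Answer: $-19988$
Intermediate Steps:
$W{\left(B,k \right)} = 1$
$K{\left(Y,p \right)} = - Y$
$t{\left(l,u \right)} = - l$
$t{\left(388,-685 \right)} + 28 \left(-28\right) 25 = \left(-1\right) 388 + 28 \left(-28\right) 25 = -388 - 19600 = -19988$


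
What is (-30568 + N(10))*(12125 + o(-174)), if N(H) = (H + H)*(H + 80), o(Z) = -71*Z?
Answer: -704211872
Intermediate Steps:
N(H) = 2*H*(80 + H) (N(H) = (2*H)*(80 + H) = 2*H*(80 + H))
(-30568 + N(10))*(12125 + o(-174)) = (-30568 + 2*10*(80 + 10))*(12125 - 71*(-174)) = (-30568 + 2*10*90)*(12125 + 12354) = (-30568 + 1800)*24479 = -28768*24479 = -704211872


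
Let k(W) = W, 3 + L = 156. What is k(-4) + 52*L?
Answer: 7952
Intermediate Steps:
L = 153 (L = -3 + 156 = 153)
k(-4) + 52*L = -4 + 52*153 = -4 + 7956 = 7952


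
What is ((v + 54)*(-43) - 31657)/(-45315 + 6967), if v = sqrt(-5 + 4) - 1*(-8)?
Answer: 34323/38348 + 43*I/38348 ≈ 0.89504 + 0.0011213*I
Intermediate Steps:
v = 8 + I (v = sqrt(-1) + 8 = I + 8 = 8 + I ≈ 8.0 + 1.0*I)
((v + 54)*(-43) - 31657)/(-45315 + 6967) = (((8 + I) + 54)*(-43) - 31657)/(-45315 + 6967) = ((62 + I)*(-43) - 31657)/(-38348) = ((-2666 - 43*I) - 31657)*(-1/38348) = (-34323 - 43*I)*(-1/38348) = 34323/38348 + 43*I/38348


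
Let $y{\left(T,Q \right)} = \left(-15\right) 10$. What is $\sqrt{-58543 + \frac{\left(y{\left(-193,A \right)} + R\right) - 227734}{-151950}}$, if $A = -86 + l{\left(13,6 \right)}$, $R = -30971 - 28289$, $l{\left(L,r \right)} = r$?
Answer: $\frac{i \sqrt{13516441332267}}{15195} \approx 241.95 i$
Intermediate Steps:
$R = -59260$
$A = -80$ ($A = -86 + 6 = -80$)
$y{\left(T,Q \right)} = -150$
$\sqrt{-58543 + \frac{\left(y{\left(-193,A \right)} + R\right) - 227734}{-151950}} = \sqrt{-58543 + \frac{\left(-150 - 59260\right) - 227734}{-151950}} = \sqrt{-58543 + \left(-59410 - 227734\right) \left(- \frac{1}{151950}\right)} = \sqrt{-58543 - - \frac{143572}{75975}} = \sqrt{-58543 + \frac{143572}{75975}} = \sqrt{- \frac{4447660853}{75975}} = \frac{i \sqrt{13516441332267}}{15195}$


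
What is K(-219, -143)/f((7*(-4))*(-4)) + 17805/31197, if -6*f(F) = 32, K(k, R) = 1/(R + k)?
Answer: 34406717/60231008 ≈ 0.57125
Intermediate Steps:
f(F) = -16/3 (f(F) = -⅙*32 = -16/3)
K(-219, -143)/f((7*(-4))*(-4)) + 17805/31197 = 1/((-143 - 219)*(-16/3)) + 17805/31197 = -3/16/(-362) + 17805*(1/31197) = -1/362*(-3/16) + 5935/10399 = 3/5792 + 5935/10399 = 34406717/60231008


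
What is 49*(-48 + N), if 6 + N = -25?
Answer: -3871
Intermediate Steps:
N = -31 (N = -6 - 25 = -31)
49*(-48 + N) = 49*(-48 - 31) = 49*(-79) = -3871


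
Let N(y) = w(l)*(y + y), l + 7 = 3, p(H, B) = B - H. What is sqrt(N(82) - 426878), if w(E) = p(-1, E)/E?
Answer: I*sqrt(426755) ≈ 653.26*I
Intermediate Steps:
l = -4 (l = -7 + 3 = -4)
w(E) = (1 + E)/E (w(E) = (E - 1*(-1))/E = (E + 1)/E = (1 + E)/E)
N(y) = 3*y/2 (N(y) = ((1 - 4)/(-4))*(y + y) = (-1/4*(-3))*(2*y) = 3*(2*y)/4 = 3*y/2)
sqrt(N(82) - 426878) = sqrt((3/2)*82 - 426878) = sqrt(123 - 426878) = sqrt(-426755) = I*sqrt(426755)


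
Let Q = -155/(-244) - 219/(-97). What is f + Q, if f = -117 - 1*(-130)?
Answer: 376155/23668 ≈ 15.893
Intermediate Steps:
f = 13 (f = -117 + 130 = 13)
Q = 68471/23668 (Q = -155*(-1/244) - 219*(-1/97) = 155/244 + 219/97 = 68471/23668 ≈ 2.8930)
f + Q = 13 + 68471/23668 = 376155/23668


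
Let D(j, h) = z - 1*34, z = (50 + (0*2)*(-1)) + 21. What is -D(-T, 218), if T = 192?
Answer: -37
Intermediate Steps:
z = 71 (z = (50 + 0*(-1)) + 21 = (50 + 0) + 21 = 50 + 21 = 71)
D(j, h) = 37 (D(j, h) = 71 - 1*34 = 71 - 34 = 37)
-D(-T, 218) = -1*37 = -37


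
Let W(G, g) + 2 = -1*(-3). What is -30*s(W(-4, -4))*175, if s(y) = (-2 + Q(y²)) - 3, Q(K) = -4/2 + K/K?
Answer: 31500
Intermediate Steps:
W(G, g) = 1 (W(G, g) = -2 - 1*(-3) = -2 + 3 = 1)
Q(K) = -1 (Q(K) = -4*½ + 1 = -2 + 1 = -1)
s(y) = -6 (s(y) = (-2 - 1) - 3 = -3 - 3 = -6)
-30*s(W(-4, -4))*175 = -30*(-6)*175 = 180*175 = 31500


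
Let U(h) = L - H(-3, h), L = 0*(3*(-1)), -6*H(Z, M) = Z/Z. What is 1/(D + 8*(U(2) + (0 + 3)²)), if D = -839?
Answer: -3/2297 ≈ -0.0013061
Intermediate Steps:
H(Z, M) = -⅙ (H(Z, M) = -Z/(6*Z) = -⅙*1 = -⅙)
L = 0 (L = 0*(-3) = 0)
U(h) = ⅙ (U(h) = 0 - 1*(-⅙) = 0 + ⅙ = ⅙)
1/(D + 8*(U(2) + (0 + 3)²)) = 1/(-839 + 8*(⅙ + (0 + 3)²)) = 1/(-839 + 8*(⅙ + 3²)) = 1/(-839 + 8*(⅙ + 9)) = 1/(-839 + 8*(55/6)) = 1/(-839 + 220/3) = 1/(-2297/3) = -3/2297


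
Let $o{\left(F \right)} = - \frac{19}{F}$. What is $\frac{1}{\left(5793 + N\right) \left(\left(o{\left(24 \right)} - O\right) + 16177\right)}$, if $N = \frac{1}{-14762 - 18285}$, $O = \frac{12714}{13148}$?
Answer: $\frac{1303505868}{122142635341678765} \approx 1.0672 \cdot 10^{-8}$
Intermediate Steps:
$O = \frac{6357}{6574}$ ($O = 12714 \cdot \frac{1}{13148} = \frac{6357}{6574} \approx 0.96699$)
$N = - \frac{1}{33047}$ ($N = \frac{1}{-33047} = - \frac{1}{33047} \approx -3.026 \cdot 10^{-5}$)
$\frac{1}{\left(5793 + N\right) \left(\left(o{\left(24 \right)} - O\right) + 16177\right)} = \frac{1}{\left(5793 - \frac{1}{33047}\right) \left(\left(- \frac{19}{24} - \frac{6357}{6574}\right) + 16177\right)} = \frac{1}{\frac{191441270}{33047} \left(\left(\left(-19\right) \frac{1}{24} - \frac{6357}{6574}\right) + 16177\right)} = \frac{1}{\frac{191441270}{33047} \left(\left(- \frac{19}{24} - \frac{6357}{6574}\right) + 16177\right)} = \frac{1}{\frac{191441270}{33047} \left(- \frac{138737}{78888} + 16177\right)} = \frac{1}{\frac{191441270}{33047} \cdot \frac{1276032439}{78888}} = \frac{1}{\frac{122142635341678765}{1303505868}} = \frac{1303505868}{122142635341678765}$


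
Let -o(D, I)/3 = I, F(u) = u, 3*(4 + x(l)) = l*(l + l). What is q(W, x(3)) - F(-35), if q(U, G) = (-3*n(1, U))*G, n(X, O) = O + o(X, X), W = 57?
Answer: -289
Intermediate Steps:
x(l) = -4 + 2*l**2/3 (x(l) = -4 + (l*(l + l))/3 = -4 + (l*(2*l))/3 = -4 + (2*l**2)/3 = -4 + 2*l**2/3)
o(D, I) = -3*I
n(X, O) = O - 3*X
q(U, G) = G*(9 - 3*U) (q(U, G) = (-3*(U - 3*1))*G = (-3*(U - 3))*G = (-3*(-3 + U))*G = (9 - 3*U)*G = G*(9 - 3*U))
q(W, x(3)) - F(-35) = 3*(-4 + (2/3)*3**2)*(3 - 1*57) - 1*(-35) = 3*(-4 + (2/3)*9)*(3 - 57) + 35 = 3*(-4 + 6)*(-54) + 35 = 3*2*(-54) + 35 = -324 + 35 = -289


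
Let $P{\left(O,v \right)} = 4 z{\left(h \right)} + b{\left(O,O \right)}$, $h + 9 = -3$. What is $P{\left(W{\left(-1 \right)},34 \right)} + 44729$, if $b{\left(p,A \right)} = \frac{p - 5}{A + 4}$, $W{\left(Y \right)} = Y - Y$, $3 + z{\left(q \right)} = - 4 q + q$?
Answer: $\frac{179439}{4} \approx 44860.0$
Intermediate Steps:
$h = -12$ ($h = -9 - 3 = -12$)
$z{\left(q \right)} = -3 - 3 q$ ($z{\left(q \right)} = -3 + \left(- 4 q + q\right) = -3 - 3 q$)
$W{\left(Y \right)} = 0$
$b{\left(p,A \right)} = \frac{-5 + p}{4 + A}$
$P{\left(O,v \right)} = 132 + \frac{-5 + O}{4 + O}$ ($P{\left(O,v \right)} = 4 \left(-3 - -36\right) + \frac{-5 + O}{4 + O} = 4 \left(-3 + 36\right) + \frac{-5 + O}{4 + O} = 4 \cdot 33 + \frac{-5 + O}{4 + O} = 132 + \frac{-5 + O}{4 + O}$)
$P{\left(W{\left(-1 \right)},34 \right)} + 44729 = \frac{523 + 133 \cdot 0}{4 + 0} + 44729 = \frac{523 + 0}{4} + 44729 = \frac{1}{4} \cdot 523 + 44729 = \frac{523}{4} + 44729 = \frac{179439}{4}$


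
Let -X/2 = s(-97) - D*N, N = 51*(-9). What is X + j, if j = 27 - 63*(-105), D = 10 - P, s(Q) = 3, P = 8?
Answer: 4800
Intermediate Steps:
N = -459
D = 2 (D = 10 - 1*8 = 10 - 8 = 2)
j = 6642 (j = 27 + 6615 = 6642)
X = -1842 (X = -2*(3 - 2*(-459)) = -2*(3 - 1*(-918)) = -2*(3 + 918) = -2*921 = -1842)
X + j = -1842 + 6642 = 4800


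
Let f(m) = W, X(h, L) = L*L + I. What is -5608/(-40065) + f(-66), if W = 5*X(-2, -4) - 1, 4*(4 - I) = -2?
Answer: 8144411/80130 ≈ 101.64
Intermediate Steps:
I = 9/2 (I = 4 - ¼*(-2) = 4 + ½ = 9/2 ≈ 4.5000)
X(h, L) = 9/2 + L² (X(h, L) = L*L + 9/2 = L² + 9/2 = 9/2 + L²)
W = 203/2 (W = 5*(9/2 + (-4)²) - 1 = 5*(9/2 + 16) - 1 = 5*(41/2) - 1 = 205/2 - 1 = 203/2 ≈ 101.50)
f(m) = 203/2
-5608/(-40065) + f(-66) = -5608/(-40065) + 203/2 = -5608*(-1/40065) + 203/2 = 5608/40065 + 203/2 = 8144411/80130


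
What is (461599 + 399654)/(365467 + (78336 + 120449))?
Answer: 861253/564252 ≈ 1.5264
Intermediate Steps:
(461599 + 399654)/(365467 + (78336 + 120449)) = 861253/(365467 + 198785) = 861253/564252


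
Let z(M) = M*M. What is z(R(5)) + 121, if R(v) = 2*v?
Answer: 221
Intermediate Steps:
z(M) = M**2
z(R(5)) + 121 = (2*5)**2 + 121 = 10**2 + 121 = 100 + 121 = 221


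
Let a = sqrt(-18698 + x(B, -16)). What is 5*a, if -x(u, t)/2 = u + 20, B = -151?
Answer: 10*I*sqrt(4609) ≈ 678.9*I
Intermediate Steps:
x(u, t) = -40 - 2*u (x(u, t) = -2*(u + 20) = -2*(20 + u) = -40 - 2*u)
a = 2*I*sqrt(4609) (a = sqrt(-18698 + (-40 - 2*(-151))) = sqrt(-18698 + (-40 + 302)) = sqrt(-18698 + 262) = sqrt(-18436) = 2*I*sqrt(4609) ≈ 135.78*I)
5*a = 5*(2*I*sqrt(4609)) = 10*I*sqrt(4609)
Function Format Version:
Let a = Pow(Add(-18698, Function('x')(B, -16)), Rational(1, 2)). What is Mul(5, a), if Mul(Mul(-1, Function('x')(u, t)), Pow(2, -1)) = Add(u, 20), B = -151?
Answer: Mul(10, I, Pow(4609, Rational(1, 2))) ≈ Mul(678.90, I)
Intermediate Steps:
Function('x')(u, t) = Add(-40, Mul(-2, u)) (Function('x')(u, t) = Mul(-2, Add(u, 20)) = Mul(-2, Add(20, u)) = Add(-40, Mul(-2, u)))
a = Mul(2, I, Pow(4609, Rational(1, 2))) (a = Pow(Add(-18698, Add(-40, Mul(-2, -151))), Rational(1, 2)) = Pow(Add(-18698, Add(-40, 302)), Rational(1, 2)) = Pow(Add(-18698, 262), Rational(1, 2)) = Pow(-18436, Rational(1, 2)) = Mul(2, I, Pow(4609, Rational(1, 2))) ≈ Mul(135.78, I))
Mul(5, a) = Mul(5, Mul(2, I, Pow(4609, Rational(1, 2)))) = Mul(10, I, Pow(4609, Rational(1, 2)))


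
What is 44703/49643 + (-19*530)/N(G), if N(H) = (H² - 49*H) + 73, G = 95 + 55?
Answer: 180608759/755715389 ≈ 0.23899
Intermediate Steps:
G = 150
N(H) = 73 + H² - 49*H
44703/49643 + (-19*530)/N(G) = 44703/49643 + (-19*530)/(73 + 150² - 49*150) = 44703*(1/49643) - 10070/(73 + 22500 - 7350) = 44703/49643 - 10070/15223 = 180608759/755715389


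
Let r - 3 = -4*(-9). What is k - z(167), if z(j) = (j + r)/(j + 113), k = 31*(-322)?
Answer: -1397583/140 ≈ -9982.7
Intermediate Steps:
r = 39 (r = 3 - 4*(-9) = 3 + 36 = 39)
k = -9982
z(j) = (39 + j)/(113 + j) (z(j) = (j + 39)/(j + 113) = (39 + j)/(113 + j))
k - z(167) = -9982 - (39 + 167)/(113 + 167) = -9982 - 206/280 = -9982 - 1*103/140 = -9982 - 103/140 = -1397583/140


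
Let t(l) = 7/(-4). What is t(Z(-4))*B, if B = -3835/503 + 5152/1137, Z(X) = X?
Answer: 12382573/2287644 ≈ 5.4128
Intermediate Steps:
t(l) = -7/4 (t(l) = 7*(-1/4) = -7/4)
B = -1768939/571911 (B = -3835*1/503 + 5152*(1/1137) = -3835/503 + 5152/1137 = -1768939/571911 ≈ -3.0930)
t(Z(-4))*B = -7/4*(-1768939/571911) = 12382573/2287644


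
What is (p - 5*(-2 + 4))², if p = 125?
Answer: 13225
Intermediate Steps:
(p - 5*(-2 + 4))² = (125 - 5*(-2 + 4))² = (125 - 5*2)² = (125 - 10)² = 115² = 13225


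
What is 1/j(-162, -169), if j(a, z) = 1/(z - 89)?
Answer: -258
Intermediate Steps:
j(a, z) = 1/(-89 + z)
1/j(-162, -169) = 1/(1/(-89 - 169)) = 1/(1/(-258)) = 1/(-1/258) = -258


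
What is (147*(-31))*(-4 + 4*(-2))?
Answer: 54684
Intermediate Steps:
(147*(-31))*(-4 + 4*(-2)) = -4557*(-4 - 8) = -4557*(-12) = 54684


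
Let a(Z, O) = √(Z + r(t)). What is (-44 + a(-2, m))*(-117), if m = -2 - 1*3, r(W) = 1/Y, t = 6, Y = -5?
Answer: 5148 - 117*I*√55/5 ≈ 5148.0 - 173.54*I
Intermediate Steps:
r(W) = -⅕ (r(W) = 1/(-5) = -⅕)
m = -5 (m = -2 - 3 = -5)
a(Z, O) = √(-⅕ + Z) (a(Z, O) = √(Z - ⅕) = √(-⅕ + Z))
(-44 + a(-2, m))*(-117) = (-44 + √(-5 + 25*(-2))/5)*(-117) = (-44 + √(-5 - 50)/5)*(-117) = (-44 + √(-55)/5)*(-117) = (-44 + (I*√55)/5)*(-117) = (-44 + I*√55/5)*(-117) = 5148 - 117*I*√55/5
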